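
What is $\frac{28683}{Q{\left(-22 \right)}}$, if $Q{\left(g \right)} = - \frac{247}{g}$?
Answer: $\frac{631026}{247} \approx 2554.8$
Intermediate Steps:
$\frac{28683}{Q{\left(-22 \right)}} = \frac{28683}{\left(-247\right) \frac{1}{-22}} = \frac{28683}{\left(-247\right) \left(- \frac{1}{22}\right)} = \frac{28683}{\frac{247}{22}} = 28683 \cdot \frac{22}{247} = \frac{631026}{247}$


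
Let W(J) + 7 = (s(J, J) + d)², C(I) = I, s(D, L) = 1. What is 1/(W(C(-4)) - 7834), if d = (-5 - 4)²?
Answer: -1/1117 ≈ -0.00089526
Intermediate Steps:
d = 81 (d = (-9)² = 81)
W(J) = 6717 (W(J) = -7 + (1 + 81)² = -7 + 82² = -7 + 6724 = 6717)
1/(W(C(-4)) - 7834) = 1/(6717 - 7834) = 1/(-1117) = -1/1117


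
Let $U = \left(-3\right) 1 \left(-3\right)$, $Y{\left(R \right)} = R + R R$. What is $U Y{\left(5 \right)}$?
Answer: $270$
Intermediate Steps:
$Y{\left(R \right)} = R + R^{2}$
$U = 9$ ($U = \left(-3\right) \left(-3\right) = 9$)
$U Y{\left(5 \right)} = 9 \cdot 5 \left(1 + 5\right) = 9 \cdot 5 \cdot 6 = 9 \cdot 30 = 270$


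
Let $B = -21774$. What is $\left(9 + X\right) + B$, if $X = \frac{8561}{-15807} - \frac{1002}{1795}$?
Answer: $- \frac{617581847834}{28373565} \approx -21766.0$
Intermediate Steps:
$X = - \frac{31205609}{28373565}$ ($X = 8561 \left(- \frac{1}{15807}\right) - \frac{1002}{1795} = - \frac{8561}{15807} - \frac{1002}{1795} = - \frac{31205609}{28373565} \approx -1.0998$)
$\left(9 + X\right) + B = \left(9 - \frac{31205609}{28373565}\right) - 21774 = \frac{224156476}{28373565} - 21774 = - \frac{617581847834}{28373565}$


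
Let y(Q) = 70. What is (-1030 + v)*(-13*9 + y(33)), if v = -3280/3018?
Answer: 73127770/1509 ≈ 48461.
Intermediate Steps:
v = -1640/1509 (v = -3280*1/3018 = -1640/1509 ≈ -1.0868)
(-1030 + v)*(-13*9 + y(33)) = (-1030 - 1640/1509)*(-13*9 + 70) = -1555910*(-117 + 70)/1509 = -1555910/1509*(-47) = 73127770/1509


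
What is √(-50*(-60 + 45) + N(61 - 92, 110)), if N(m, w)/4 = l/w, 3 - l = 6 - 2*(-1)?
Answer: 2*√22682/11 ≈ 27.383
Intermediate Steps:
l = -5 (l = 3 - (6 - 2*(-1)) = 3 - (6 + 2) = 3 - 1*8 = 3 - 8 = -5)
N(m, w) = -20/w (N(m, w) = 4*(-5/w) = -20/w)
√(-50*(-60 + 45) + N(61 - 92, 110)) = √(-50*(-60 + 45) - 20/110) = √(-50*(-15) - 20*1/110) = √(750 - 2/11) = √(8248/11) = 2*√22682/11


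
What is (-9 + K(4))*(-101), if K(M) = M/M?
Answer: 808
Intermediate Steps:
K(M) = 1
(-9 + K(4))*(-101) = (-9 + 1)*(-101) = -8*(-101) = 808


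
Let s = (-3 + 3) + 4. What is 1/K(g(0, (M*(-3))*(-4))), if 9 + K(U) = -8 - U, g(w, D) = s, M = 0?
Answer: -1/21 ≈ -0.047619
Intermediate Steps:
s = 4 (s = 0 + 4 = 4)
g(w, D) = 4
K(U) = -17 - U (K(U) = -9 + (-8 - U) = -17 - U)
1/K(g(0, (M*(-3))*(-4))) = 1/(-17 - 1*4) = 1/(-17 - 4) = 1/(-21) = -1/21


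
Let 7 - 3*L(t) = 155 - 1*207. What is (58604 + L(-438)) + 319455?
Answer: 1134236/3 ≈ 3.7808e+5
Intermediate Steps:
L(t) = 59/3 (L(t) = 7/3 - (155 - 1*207)/3 = 7/3 - (155 - 207)/3 = 7/3 - ⅓*(-52) = 7/3 + 52/3 = 59/3)
(58604 + L(-438)) + 319455 = (58604 + 59/3) + 319455 = 175871/3 + 319455 = 1134236/3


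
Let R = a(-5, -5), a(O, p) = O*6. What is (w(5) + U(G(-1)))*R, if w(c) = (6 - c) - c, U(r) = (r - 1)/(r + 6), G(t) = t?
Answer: 132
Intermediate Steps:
a(O, p) = 6*O
R = -30 (R = 6*(-5) = -30)
U(r) = (-1 + r)/(6 + r)
w(c) = 6 - 2*c
(w(5) + U(G(-1)))*R = ((6 - 2*5) + (-1 - 1)/(6 - 1))*(-30) = ((6 - 10) - 2/5)*(-30) = (-4 + (1/5)*(-2))*(-30) = (-4 - 2/5)*(-30) = -22/5*(-30) = 132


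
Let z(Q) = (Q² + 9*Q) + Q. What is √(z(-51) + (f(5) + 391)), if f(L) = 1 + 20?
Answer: √2503 ≈ 50.030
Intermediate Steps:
f(L) = 21
z(Q) = Q² + 10*Q
√(z(-51) + (f(5) + 391)) = √(-51*(10 - 51) + (21 + 391)) = √(-51*(-41) + 412) = √(2091 + 412) = √2503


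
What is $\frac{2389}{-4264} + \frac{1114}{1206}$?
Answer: $\frac{934481}{2571192} \approx 0.36344$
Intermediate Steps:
$\frac{2389}{-4264} + \frac{1114}{1206} = 2389 \left(- \frac{1}{4264}\right) + 1114 \cdot \frac{1}{1206} = - \frac{2389}{4264} + \frac{557}{603} = \frac{934481}{2571192}$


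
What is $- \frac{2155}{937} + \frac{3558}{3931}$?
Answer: $- \frac{5137459}{3683347} \approx -1.3948$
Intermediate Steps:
$- \frac{2155}{937} + \frac{3558}{3931} = - \frac{5137459}{3683347}$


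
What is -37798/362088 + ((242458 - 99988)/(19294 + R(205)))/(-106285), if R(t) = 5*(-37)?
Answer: -7681932713423/73540075153572 ≈ -0.10446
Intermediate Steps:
R(t) = -185
-37798/362088 + ((242458 - 99988)/(19294 + R(205)))/(-106285) = -37798/362088 + ((242458 - 99988)/(19294 - 185))/(-106285) = -37798*1/362088 + (142470/19109)*(-1/106285) = -18899/181044 + (142470*(1/19109))*(-1/106285) = -18899/181044 + (142470/19109)*(-1/106285) = -18899/181044 - 28494/406200013 = -7681932713423/73540075153572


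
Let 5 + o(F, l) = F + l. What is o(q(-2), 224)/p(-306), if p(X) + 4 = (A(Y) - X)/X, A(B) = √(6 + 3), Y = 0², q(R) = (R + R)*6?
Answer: -19890/511 ≈ -38.924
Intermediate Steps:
q(R) = 12*R (q(R) = (2*R)*6 = 12*R)
Y = 0
A(B) = 3 (A(B) = √9 = 3)
o(F, l) = -5 + F + l (o(F, l) = -5 + (F + l) = -5 + F + l)
p(X) = -4 + (3 - X)/X
o(q(-2), 224)/p(-306) = (-5 + 12*(-2) + 224)/(-5 + 3/(-306)) = (-5 - 24 + 224)/(-5 + 3*(-1/306)) = 195/(-5 - 1/102) = 195/(-511/102) = 195*(-102/511) = -19890/511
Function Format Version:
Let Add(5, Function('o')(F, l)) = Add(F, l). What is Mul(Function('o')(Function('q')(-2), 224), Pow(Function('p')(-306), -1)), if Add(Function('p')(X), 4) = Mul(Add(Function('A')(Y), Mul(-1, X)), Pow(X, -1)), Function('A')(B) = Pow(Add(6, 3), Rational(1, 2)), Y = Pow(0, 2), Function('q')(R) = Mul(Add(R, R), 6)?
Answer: Rational(-19890, 511) ≈ -38.924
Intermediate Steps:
Function('q')(R) = Mul(12, R) (Function('q')(R) = Mul(Mul(2, R), 6) = Mul(12, R))
Y = 0
Function('A')(B) = 3 (Function('A')(B) = Pow(9, Rational(1, 2)) = 3)
Function('o')(F, l) = Add(-5, F, l) (Function('o')(F, l) = Add(-5, Add(F, l)) = Add(-5, F, l))
Function('p')(X) = Add(-4, Mul(Pow(X, -1), Add(3, Mul(-1, X)))) (Function('p')(X) = Add(-4, Mul(Add(3, Mul(-1, X)), Pow(X, -1))) = Add(-4, Mul(Pow(X, -1), Add(3, Mul(-1, X)))))
Mul(Function('o')(Function('q')(-2), 224), Pow(Function('p')(-306), -1)) = Mul(Add(-5, Mul(12, -2), 224), Pow(Add(-5, Mul(3, Pow(-306, -1))), -1)) = Mul(Add(-5, -24, 224), Pow(Add(-5, Mul(3, Rational(-1, 306))), -1)) = Mul(195, Pow(Add(-5, Rational(-1, 102)), -1)) = Mul(195, Pow(Rational(-511, 102), -1)) = Mul(195, Rational(-102, 511)) = Rational(-19890, 511)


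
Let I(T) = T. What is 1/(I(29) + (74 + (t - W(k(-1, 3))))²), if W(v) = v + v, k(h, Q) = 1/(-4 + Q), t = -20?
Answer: 1/3165 ≈ 0.00031596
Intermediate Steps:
W(v) = 2*v
1/(I(29) + (74 + (t - W(k(-1, 3))))²) = 1/(29 + (74 + (-20 - 2/(-4 + 3)))²) = 1/(29 + (74 + (-20 - 2/(-1)))²) = 1/(29 + (74 + (-20 - 2*(-1)))²) = 1/(29 + (74 + (-20 - 1*(-2)))²) = 1/(29 + (74 + (-20 + 2))²) = 1/(29 + (74 - 18)²) = 1/(29 + 56²) = 1/(29 + 3136) = 1/3165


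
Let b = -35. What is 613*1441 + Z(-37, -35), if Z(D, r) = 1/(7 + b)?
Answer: 24733323/28 ≈ 8.8333e+5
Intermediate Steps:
Z(D, r) = -1/28 (Z(D, r) = 1/(7 - 35) = 1/(-28) = -1/28)
613*1441 + Z(-37, -35) = 613*1441 - 1/28 = 883333 - 1/28 = 24733323/28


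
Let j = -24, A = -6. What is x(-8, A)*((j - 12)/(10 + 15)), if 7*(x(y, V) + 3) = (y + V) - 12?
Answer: 1692/175 ≈ 9.6686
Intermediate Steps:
x(y, V) = -33/7 + V/7 + y/7 (x(y, V) = -3 + ((y + V) - 12)/7 = -3 + ((V + y) - 12)/7 = -3 + (-12 + V + y)/7 = -3 + (-12/7 + V/7 + y/7) = -33/7 + V/7 + y/7)
x(-8, A)*((j - 12)/(10 + 15)) = (-33/7 + (1/7)*(-6) + (1/7)*(-8))*((-24 - 12)/(10 + 15)) = (-33/7 - 6/7 - 8/7)*(-36/25) = -(-1692)/(7*25) = -47/7*(-36/25) = 1692/175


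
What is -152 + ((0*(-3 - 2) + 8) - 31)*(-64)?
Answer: 1320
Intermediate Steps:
-152 + ((0*(-3 - 2) + 8) - 31)*(-64) = -152 + ((0*(-5) + 8) - 31)*(-64) = -152 + ((0 + 8) - 31)*(-64) = -152 + (8 - 31)*(-64) = -152 - 23*(-64) = -152 + 1472 = 1320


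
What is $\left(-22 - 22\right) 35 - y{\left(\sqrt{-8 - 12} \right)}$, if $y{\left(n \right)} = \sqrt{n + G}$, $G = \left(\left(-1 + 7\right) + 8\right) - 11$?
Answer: $-1540 - \sqrt{3 + 2 i \sqrt{5}} \approx -1542.0 - 1.0921 i$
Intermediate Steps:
$G = 3$ ($G = \left(6 + 8\right) - 11 = 14 - 11 = 3$)
$y{\left(n \right)} = \sqrt{3 + n}$ ($y{\left(n \right)} = \sqrt{n + 3} = \sqrt{3 + n}$)
$\left(-22 - 22\right) 35 - y{\left(\sqrt{-8 - 12} \right)} = \left(-22 - 22\right) 35 - \sqrt{3 + \sqrt{-8 - 12}} = \left(-44\right) 35 - \sqrt{3 + \sqrt{-20}} = -1540 - \sqrt{3 + 2 i \sqrt{5}}$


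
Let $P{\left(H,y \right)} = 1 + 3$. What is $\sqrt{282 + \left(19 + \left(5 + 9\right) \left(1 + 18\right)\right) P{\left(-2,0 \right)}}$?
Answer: $3 \sqrt{158} \approx 37.709$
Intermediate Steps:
$P{\left(H,y \right)} = 4$
$\sqrt{282 + \left(19 + \left(5 + 9\right) \left(1 + 18\right)\right) P{\left(-2,0 \right)}} = \sqrt{282 + \left(19 + \left(5 + 9\right) \left(1 + 18\right)\right) 4} = \sqrt{282 + \left(19 + 14 \cdot 19\right) 4} = \sqrt{282 + \left(19 + 266\right) 4} = \sqrt{282 + 285 \cdot 4} = \sqrt{282 + 1140} = \sqrt{1422} = 3 \sqrt{158}$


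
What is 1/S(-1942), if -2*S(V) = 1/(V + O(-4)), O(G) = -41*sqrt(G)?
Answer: 3884 + 164*I ≈ 3884.0 + 164.0*I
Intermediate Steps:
S(V) = -1/(2*(V - 82*I))
1/S(-1942) = 1/(-1/(-164*I + 2*(-1942))) = 1/(-1/(-164*I - 3884)) = 1/(-1/(-3884 - 164*I)) = 1/(-(-3884 + 164*I)/15112352) = 3884 + 164*I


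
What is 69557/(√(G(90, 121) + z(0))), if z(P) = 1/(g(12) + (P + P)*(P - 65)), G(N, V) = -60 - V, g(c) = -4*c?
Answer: -278228*I*√26067/8689 ≈ -5169.8*I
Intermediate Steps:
z(P) = 1/(-48 + 2*P*(-65 + P)) (z(P) = 1/(-4*12 + (P + P)*(P - 65)) = 1/(-48 + (2*P)*(-65 + P)) = 1/(-48 + 2*P*(-65 + P)))
69557/(√(G(90, 121) + z(0))) = 69557/(√((-60 - 1*121) + 1/(2*(-24 + 0² - 65*0)))) = 69557/(√((-60 - 121) + 1/(2*(-24 + 0 + 0)))) = 69557/(√(-181 + (½)/(-24))) = 69557/(√(-181 + (½)*(-1/24))) = 69557/(√(-181 - 1/48)) = 69557/(√(-8689/48)) = 69557/((I*√26067/12)) = 69557*(-4*I*√26067/8689) = -278228*I*√26067/8689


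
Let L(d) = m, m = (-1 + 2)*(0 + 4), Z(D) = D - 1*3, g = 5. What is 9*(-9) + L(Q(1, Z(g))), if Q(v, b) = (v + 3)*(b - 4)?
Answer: -77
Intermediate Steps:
Z(D) = -3 + D (Z(D) = D - 3 = -3 + D)
m = 4 (m = 1*4 = 4)
Q(v, b) = (-4 + b)*(3 + v) (Q(v, b) = (3 + v)*(-4 + b) = (-4 + b)*(3 + v))
L(d) = 4
9*(-9) + L(Q(1, Z(g))) = 9*(-9) + 4 = -81 + 4 = -77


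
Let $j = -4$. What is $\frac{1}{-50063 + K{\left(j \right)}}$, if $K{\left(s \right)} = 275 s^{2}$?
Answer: $- \frac{1}{45663} \approx -2.19 \cdot 10^{-5}$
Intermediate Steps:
$\frac{1}{-50063 + K{\left(j \right)}} = \frac{1}{-50063 + 275 \left(-4\right)^{2}} = \frac{1}{-50063 + 275 \cdot 16} = \frac{1}{-50063 + 4400} = \frac{1}{-45663} = - \frac{1}{45663}$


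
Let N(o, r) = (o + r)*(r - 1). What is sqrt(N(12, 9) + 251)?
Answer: sqrt(419) ≈ 20.469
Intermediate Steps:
N(o, r) = (-1 + r)*(o + r) (N(o, r) = (o + r)*(-1 + r) = (-1 + r)*(o + r))
sqrt(N(12, 9) + 251) = sqrt((9**2 - 1*12 - 1*9 + 12*9) + 251) = sqrt((81 - 12 - 9 + 108) + 251) = sqrt(168 + 251) = sqrt(419)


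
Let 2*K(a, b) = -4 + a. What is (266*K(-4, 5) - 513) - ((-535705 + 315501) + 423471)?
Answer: -204844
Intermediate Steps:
K(a, b) = -2 + a/2 (K(a, b) = (-4 + a)/2 = -2 + a/2)
(266*K(-4, 5) - 513) - ((-535705 + 315501) + 423471) = (266*(-2 + (1/2)*(-4)) - 513) - ((-535705 + 315501) + 423471) = (266*(-2 - 2) - 513) - (-220204 + 423471) = (266*(-4) - 513) - 1*203267 = (-1064 - 513) - 203267 = -1577 - 203267 = -204844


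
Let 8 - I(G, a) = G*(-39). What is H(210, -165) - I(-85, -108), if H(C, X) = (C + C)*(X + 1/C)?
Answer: -65991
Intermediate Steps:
I(G, a) = 8 + 39*G (I(G, a) = 8 - G*(-39) = 8 - (-39)*G = 8 + 39*G)
H(C, X) = 2*C*(X + 1/C) (H(C, X) = (2*C)*(X + 1/C) = 2*C*(X + 1/C))
H(210, -165) - I(-85, -108) = (2 + 2*210*(-165)) - (8 + 39*(-85)) = (2 - 69300) - (8 - 3315) = -69298 - 1*(-3307) = -69298 + 3307 = -65991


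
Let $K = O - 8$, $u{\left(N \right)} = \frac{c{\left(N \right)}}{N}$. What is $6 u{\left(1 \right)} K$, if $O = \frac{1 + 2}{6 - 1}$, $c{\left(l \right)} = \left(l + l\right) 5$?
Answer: $-444$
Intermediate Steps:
$c{\left(l \right)} = 10 l$ ($c{\left(l \right)} = 2 l 5 = 10 l$)
$O = \frac{3}{5} \approx 0.6$
$u{\left(N \right)} = 10$ ($u{\left(N \right)} = \frac{10 N}{N} = 10$)
$K = - \frac{37}{5}$ ($K = \frac{3}{5} - 8 = - \frac{37}{5} \approx -7.4$)
$6 u{\left(1 \right)} K = 6 \cdot 10 \left(- \frac{37}{5}\right) = 60 \left(- \frac{37}{5}\right) = -444$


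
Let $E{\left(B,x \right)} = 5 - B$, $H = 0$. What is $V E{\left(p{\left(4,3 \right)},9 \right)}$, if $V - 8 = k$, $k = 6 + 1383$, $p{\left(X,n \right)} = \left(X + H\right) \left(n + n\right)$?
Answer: $-26543$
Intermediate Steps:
$p{\left(X,n \right)} = 2 X n$ ($p{\left(X,n \right)} = \left(X + 0\right) \left(n + n\right) = X 2 n = 2 X n$)
$k = 1389$
$V = 1397$ ($V = 8 + 1389 = 1397$)
$V E{\left(p{\left(4,3 \right)},9 \right)} = 1397 \left(5 - 2 \cdot 4 \cdot 3\right) = 1397 \left(5 - 24\right) = 1397 \left(-19\right) = -26543$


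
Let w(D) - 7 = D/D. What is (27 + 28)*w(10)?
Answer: 440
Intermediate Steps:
w(D) = 8 (w(D) = 7 + D/D = 7 + 1 = 8)
(27 + 28)*w(10) = (27 + 28)*8 = 55*8 = 440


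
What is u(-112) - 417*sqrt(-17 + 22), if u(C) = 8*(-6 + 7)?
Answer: 8 - 417*sqrt(5) ≈ -924.44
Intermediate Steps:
u(C) = 8 (u(C) = 8*1 = 8)
u(-112) - 417*sqrt(-17 + 22) = 8 - 417*sqrt(-17 + 22) = 8 - 417*sqrt(5)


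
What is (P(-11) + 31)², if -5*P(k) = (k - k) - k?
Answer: 20736/25 ≈ 829.44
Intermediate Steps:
P(k) = k/5 (P(k) = -((k - k) - k)/5 = -(0 - k)/5 = -(-1)*k/5 = k/5)
(P(-11) + 31)² = ((⅕)*(-11) + 31)² = (-11/5 + 31)² = (144/5)² = 20736/25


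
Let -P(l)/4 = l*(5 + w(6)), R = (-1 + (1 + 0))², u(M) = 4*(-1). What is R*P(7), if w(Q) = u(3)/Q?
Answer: 0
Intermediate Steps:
u(M) = -4
R = 0 (R = (-1 + 1)² = 0² = 0)
w(Q) = -4/Q
P(l) = -52*l/3 (P(l) = -4*l*(5 - 4/6) = -4*l*(5 - 4*⅙) = -4*l*(5 - ⅔) = -4*l*13/3 = -52*l/3)
R*P(7) = 0*(-52/3*7) = 0*(-364/3) = 0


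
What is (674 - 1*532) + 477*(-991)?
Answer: -472565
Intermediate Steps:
(674 - 1*532) + 477*(-991) = (674 - 532) - 472707 = 142 - 472707 = -472565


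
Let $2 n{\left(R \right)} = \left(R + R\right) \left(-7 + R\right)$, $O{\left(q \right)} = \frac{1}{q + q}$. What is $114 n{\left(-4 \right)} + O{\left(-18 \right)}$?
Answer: $\frac{180575}{36} \approx 5016.0$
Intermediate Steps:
$O{\left(q \right)} = \frac{1}{2 q}$
$n{\left(R \right)} = R \left(-7 + R\right)$ ($n{\left(R \right)} = \frac{\left(R + R\right) \left(-7 + R\right)}{2} = \frac{2 R \left(-7 + R\right)}{2} = R \left(-7 + R\right)$)
$114 n{\left(-4 \right)} + O{\left(-18 \right)} = 114 \left(- 4 \left(-7 - 4\right)\right) + \frac{1}{2 \left(-18\right)} = 114 \left(\left(-4\right) \left(-11\right)\right) + \frac{1}{2} \left(- \frac{1}{18}\right) = 114 \cdot 44 - \frac{1}{36} = 5016 - \frac{1}{36} = \frac{180575}{36}$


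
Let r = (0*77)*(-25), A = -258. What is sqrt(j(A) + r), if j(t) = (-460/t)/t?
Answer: I*sqrt(115)/129 ≈ 0.08313*I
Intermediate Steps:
j(t) = -460/t**2
r = 0 (r = 0*(-25) = 0)
sqrt(j(A) + r) = sqrt(-460/(-258)**2 + 0) = sqrt(-460*1/66564 + 0) = sqrt(-115/16641 + 0) = sqrt(-115/16641) = I*sqrt(115)/129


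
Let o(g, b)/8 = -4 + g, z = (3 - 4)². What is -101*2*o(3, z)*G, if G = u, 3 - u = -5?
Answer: 12928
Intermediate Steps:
u = 8 (u = 3 - 1*(-5) = 3 + 5 = 8)
z = 1 (z = (-1)² = 1)
o(g, b) = -32 + 8*g (o(g, b) = 8*(-4 + g) = -32 + 8*g)
G = 8
-101*2*o(3, z)*G = -101*2*(-32 + 8*3)*8 = -101*2*(-32 + 24)*8 = -101*2*(-8)*8 = -(-1616)*8 = -101*(-128) = 12928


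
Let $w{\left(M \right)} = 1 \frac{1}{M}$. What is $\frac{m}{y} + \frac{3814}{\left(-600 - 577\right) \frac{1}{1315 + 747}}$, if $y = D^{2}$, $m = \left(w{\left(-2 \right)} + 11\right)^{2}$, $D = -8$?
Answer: $- \frac{2012784751}{301312} \approx -6680.1$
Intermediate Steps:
$w{\left(M \right)} = \frac{1}{M}$
$m = \frac{441}{4}$ ($m = \left(\frac{1}{-2} + 11\right)^{2} = \left(- \frac{1}{2} + 11\right)^{2} = \left(\frac{21}{2}\right)^{2} = \frac{441}{4} \approx 110.25$)
$y = 64$ ($y = \left(-8\right)^{2} = 64$)
$\frac{m}{y} + \frac{3814}{\left(-600 - 577\right) \frac{1}{1315 + 747}} = \frac{441}{4 \cdot 64} + \frac{3814}{\left(-600 - 577\right) \frac{1}{1315 + 747}} = \frac{441}{4} \cdot \frac{1}{64} + \frac{3814}{\left(-1177\right) \frac{1}{2062}} = \frac{441}{256} + \frac{3814}{\left(-1177\right) \frac{1}{2062}} = \frac{441}{256} + \frac{3814}{- \frac{1177}{2062}} = \frac{441}{256} + 3814 \left(- \frac{2062}{1177}\right) = \frac{441}{256} - \frac{7864468}{1177} = - \frac{2012784751}{301312}$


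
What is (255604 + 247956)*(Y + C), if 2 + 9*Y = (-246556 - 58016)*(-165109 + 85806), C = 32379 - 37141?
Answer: 12162701440423360/9 ≈ 1.3514e+15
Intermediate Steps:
C = -4762
Y = 24153473314/9 (Y = -2/9 + ((-246556 - 58016)*(-165109 + 85806))/9 = -2/9 + (-304572*(-79303))/9 = -2/9 + (⅑)*24153473316 = -2/9 + 8051157772/3 = 24153473314/9 ≈ 2.6837e+9)
(255604 + 247956)*(Y + C) = (255604 + 247956)*(24153473314/9 - 4762) = 503560*(24153430456/9) = 12162701440423360/9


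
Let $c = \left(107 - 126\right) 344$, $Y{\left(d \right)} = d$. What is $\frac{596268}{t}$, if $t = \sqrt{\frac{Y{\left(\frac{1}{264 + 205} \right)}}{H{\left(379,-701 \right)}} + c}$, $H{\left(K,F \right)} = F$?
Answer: $- \frac{596268 i \sqrt{706470066168265}}{2148834185} \approx - 7375.4 i$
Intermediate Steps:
$c = -6536$ ($c = \left(-19\right) 344 = -6536$)
$t = \frac{i \sqrt{706470066168265}}{328769}$ ($t = \sqrt{\frac{1}{\left(264 + 205\right) \left(-701\right)} - 6536} = \sqrt{\frac{1}{469} \left(- \frac{1}{701}\right) - 6536} = \sqrt{- \frac{1}{328769} - 6536} = \sqrt{- \frac{2148834185}{328769}} = \frac{i \sqrt{706470066168265}}{328769} \approx 80.846 i$)
$\frac{596268}{t} = \frac{596268}{\frac{1}{328769} i \sqrt{706470066168265}} = 596268 \left(- \frac{i \sqrt{706470066168265}}{2148834185}\right) = - \frac{596268 i \sqrt{706470066168265}}{2148834185}$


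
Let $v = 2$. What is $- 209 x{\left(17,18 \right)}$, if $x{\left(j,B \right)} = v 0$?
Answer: $0$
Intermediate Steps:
$x{\left(j,B \right)} = 0$ ($x{\left(j,B \right)} = 2 \cdot 0 = 0$)
$- 209 x{\left(17,18 \right)} = \left(-209\right) 0 = 0$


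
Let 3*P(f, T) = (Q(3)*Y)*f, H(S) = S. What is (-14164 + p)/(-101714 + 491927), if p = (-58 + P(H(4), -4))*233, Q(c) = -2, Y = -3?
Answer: -25814/390213 ≈ -0.066154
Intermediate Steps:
P(f, T) = 2*f (P(f, T) = ((-2*(-3))*f)/3 = (6*f)/3 = 2*f)
p = -11650 (p = (-58 + 2*4)*233 = (-58 + 8)*233 = -50*233 = -11650)
(-14164 + p)/(-101714 + 491927) = (-14164 - 11650)/(-101714 + 491927) = -25814/390213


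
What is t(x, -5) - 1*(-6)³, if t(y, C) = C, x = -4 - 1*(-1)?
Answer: 211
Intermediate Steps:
x = -3 (x = -4 + 1 = -3)
t(x, -5) - 1*(-6)³ = -5 - 1*(-6)³ = -5 - 1*(-216) = -5 + 216 = 211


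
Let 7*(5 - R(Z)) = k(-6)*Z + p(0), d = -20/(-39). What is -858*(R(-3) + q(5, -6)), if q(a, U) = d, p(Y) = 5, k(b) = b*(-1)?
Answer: -44264/7 ≈ -6323.4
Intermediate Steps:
k(b) = -b
d = 20/39 (d = -20*(-1/39) = 20/39 ≈ 0.51282)
q(a, U) = 20/39
R(Z) = 30/7 - 6*Z/7 (R(Z) = 5 - ((-1*(-6))*Z + 5)/7 = 5 - (6*Z + 5)/7 = 5 - (5 + 6*Z)/7 = 5 + (-5/7 - 6*Z/7) = 30/7 - 6*Z/7)
-858*(R(-3) + q(5, -6)) = -858*((30/7 - 6/7*(-3)) + 20/39) = -858*((30/7 + 18/7) + 20/39) = -858*(48/7 + 20/39) = -858*2012/273 = -44264/7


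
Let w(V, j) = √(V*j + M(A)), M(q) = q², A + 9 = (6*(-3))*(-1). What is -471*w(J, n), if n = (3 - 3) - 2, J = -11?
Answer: -471*√103 ≈ -4780.1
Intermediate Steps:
n = -2 (n = 0 - 2 = -2)
A = 9 (A = -9 + (6*(-3))*(-1) = -9 - 18*(-1) = -9 + 18 = 9)
w(V, j) = √(81 + V*j) (w(V, j) = √(V*j + 9²) = √(V*j + 81) = √(81 + V*j))
-471*w(J, n) = -471*√(81 - 11*(-2)) = -471*√(81 + 22) = -471*√103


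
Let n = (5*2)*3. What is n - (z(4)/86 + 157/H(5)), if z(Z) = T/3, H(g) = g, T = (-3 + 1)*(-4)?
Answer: -923/645 ≈ -1.4310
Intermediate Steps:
T = 8 (T = -2*(-4) = 8)
z(Z) = 8/3
n = 30 (n = 10*3 = 30)
n - (z(4)/86 + 157/H(5)) = 30 - ((8/3)/86 + 157/5) = 30 - ((8/3)*(1/86) + 157*(⅕)) = 30 - (4/129 + 157/5) = 30 - 1*20273/645 = 30 - 20273/645 = -923/645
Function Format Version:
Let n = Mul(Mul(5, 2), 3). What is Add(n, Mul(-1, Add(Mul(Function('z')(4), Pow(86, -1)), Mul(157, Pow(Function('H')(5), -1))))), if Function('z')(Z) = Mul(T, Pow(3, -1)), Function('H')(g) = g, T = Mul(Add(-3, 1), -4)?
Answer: Rational(-923, 645) ≈ -1.4310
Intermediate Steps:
T = 8 (T = Mul(-2, -4) = 8)
Function('z')(Z) = Rational(8, 3) (Function('z')(Z) = Mul(8, Pow(3, -1)) = Mul(8, Rational(1, 3)) = Rational(8, 3))
n = 30 (n = Mul(10, 3) = 30)
Add(n, Mul(-1, Add(Mul(Function('z')(4), Pow(86, -1)), Mul(157, Pow(Function('H')(5), -1))))) = Add(30, Mul(-1, Add(Mul(Rational(8, 3), Pow(86, -1)), Mul(157, Pow(5, -1))))) = Add(30, Mul(-1, Add(Mul(Rational(8, 3), Rational(1, 86)), Mul(157, Rational(1, 5))))) = Add(30, Mul(-1, Add(Rational(4, 129), Rational(157, 5)))) = Add(30, Mul(-1, Rational(20273, 645))) = Add(30, Rational(-20273, 645)) = Rational(-923, 645)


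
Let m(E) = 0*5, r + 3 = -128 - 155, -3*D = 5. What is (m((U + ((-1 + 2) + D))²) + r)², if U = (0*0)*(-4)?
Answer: 81796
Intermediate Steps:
D = -5/3 (D = -⅓*5 = -5/3 ≈ -1.6667)
U = 0 (U = 0*(-4) = 0)
r = -286 (r = -3 + (-128 - 155) = -3 - 283 = -286)
m(E) = 0
(m((U + ((-1 + 2) + D))²) + r)² = (0 - 286)² = (-286)² = 81796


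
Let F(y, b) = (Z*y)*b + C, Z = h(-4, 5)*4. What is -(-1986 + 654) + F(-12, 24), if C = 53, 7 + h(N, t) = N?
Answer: 14057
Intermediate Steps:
h(N, t) = -7 + N
Z = -44 (Z = (-7 - 4)*4 = -11*4 = -44)
F(y, b) = 53 - 44*b*y (F(y, b) = (-44*y)*b + 53 = -44*b*y + 53 = 53 - 44*b*y)
-(-1986 + 654) + F(-12, 24) = -(-1986 + 654) + (53 - 44*24*(-12)) = -1*(-1332) + (53 + 12672) = 1332 + 12725 = 14057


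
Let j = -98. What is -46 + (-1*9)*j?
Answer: 836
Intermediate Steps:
-46 + (-1*9)*j = -46 - 1*9*(-98) = -46 - 9*(-98) = -46 + 882 = 836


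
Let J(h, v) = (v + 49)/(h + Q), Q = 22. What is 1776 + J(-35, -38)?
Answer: 23077/13 ≈ 1775.2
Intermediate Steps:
J(h, v) = (49 + v)/(22 + h) (J(h, v) = (v + 49)/(h + 22) = (49 + v)/(22 + h))
1776 + J(-35, -38) = 1776 + (49 - 38)/(22 - 35) = 1776 + 11/(-13) = 1776 - 1/13*11 = 1776 - 11/13 = 23077/13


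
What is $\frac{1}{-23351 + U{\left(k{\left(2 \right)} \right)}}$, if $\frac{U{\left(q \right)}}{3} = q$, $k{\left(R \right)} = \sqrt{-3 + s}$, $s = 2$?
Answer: $- \frac{23351}{545269210} - \frac{3 i}{545269210} \approx -4.2825 \cdot 10^{-5} - 5.5019 \cdot 10^{-9} i$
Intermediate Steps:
$k{\left(R \right)} = i$ ($k{\left(R \right)} = \sqrt{-3 + 2} = \sqrt{-1} = i$)
$U{\left(q \right)} = 3 q$
$\frac{1}{-23351 + U{\left(k{\left(2 \right)} \right)}} = \frac{1}{-23351 + 3 i} = \frac{-23351 - 3 i}{545269210}$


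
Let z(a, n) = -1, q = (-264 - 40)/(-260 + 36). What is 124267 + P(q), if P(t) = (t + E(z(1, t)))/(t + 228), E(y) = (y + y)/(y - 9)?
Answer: 1995106794/16055 ≈ 1.2427e+5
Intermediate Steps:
q = 19/14 (q = -304/(-224) = -304*(-1/224) = 19/14 ≈ 1.3571)
E(y) = 2*y/(-9 + y) (E(y) = (2*y)/(-9 + y) = 2*y/(-9 + y))
P(t) = (⅕ + t)/(228 + t) (P(t) = (t + 2*(-1)/(-9 - 1))/(t + 228) = (t + 2*(-1)/(-10))/(228 + t) = (t + 2*(-1)*(-⅒))/(228 + t) = (t + ⅕)/(228 + t) = (⅕ + t)/(228 + t))
124267 + P(q) = 124267 + (⅕ + 19/14)/(228 + 19/14) = 124267 + (109/70)/(3211/14) = 124267 + (14/3211)*(109/70) = 124267 + 109/16055 = 1995106794/16055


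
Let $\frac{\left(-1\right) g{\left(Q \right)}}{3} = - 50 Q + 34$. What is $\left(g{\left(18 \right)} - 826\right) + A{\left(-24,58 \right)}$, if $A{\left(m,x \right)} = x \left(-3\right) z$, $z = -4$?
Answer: $2468$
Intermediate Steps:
$A{\left(m,x \right)} = 12 x$ ($A{\left(m,x \right)} = x \left(-3\right) \left(-4\right) = - 3 x \left(-4\right) = 12 x$)
$g{\left(Q \right)} = -102 + 150 Q$ ($g{\left(Q \right)} = - 3 \left(- 50 Q + 34\right) = - 3 \left(34 - 50 Q\right) = -102 + 150 Q$)
$\left(g{\left(18 \right)} - 826\right) + A{\left(-24,58 \right)} = \left(\left(-102 + 150 \cdot 18\right) - 826\right) + 12 \cdot 58 = \left(\left(-102 + 2700\right) - 826\right) + 696 = \left(2598 - 826\right) + 696 = 1772 + 696 = 2468$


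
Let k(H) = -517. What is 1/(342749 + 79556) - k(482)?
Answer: 218331686/422305 ≈ 517.00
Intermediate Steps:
1/(342749 + 79556) - k(482) = 1/(342749 + 79556) - 1*(-517) = 1/422305 + 517 = 218331686/422305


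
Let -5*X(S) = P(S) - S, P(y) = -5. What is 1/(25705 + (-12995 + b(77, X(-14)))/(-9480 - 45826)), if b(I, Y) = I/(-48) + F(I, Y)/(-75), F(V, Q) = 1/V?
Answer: 5110274400/131360804338241 ≈ 3.8903e-5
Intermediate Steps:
X(S) = 1 + S/5 (X(S) = -(-5 - S)/5 = 1 + S/5)
b(I, Y) = -I/48 - 1/(75*I) (b(I, Y) = I/(-48) + 1/(I*(-75)) = I*(-1/48) - 1/75/I = -I/48 - 1/(75*I))
1/(25705 + (-12995 + b(77, X(-14)))/(-9480 - 45826)) = 1/(25705 + (-12995 + (-1/48*77 - 1/75/77))/(-9480 - 45826)) = 1/(25705 + (-12995 + (-77/48 - 1/75*1/77))/(-55306)) = 1/(25705 + (-12995 + (-77/48 - 1/5775))*(-1/55306)) = 1/(25705 + (-12995 - 148241/92400)*(-1/55306)) = 1/(25705 - 1200886241/92400*(-1/55306)) = 1/(25705 + 1200886241/5110274400) = 1/(131360804338241/5110274400) = 5110274400/131360804338241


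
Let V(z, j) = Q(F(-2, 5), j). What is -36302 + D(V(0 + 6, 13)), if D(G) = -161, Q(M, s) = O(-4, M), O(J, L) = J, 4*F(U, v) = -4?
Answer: -36463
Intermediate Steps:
F(U, v) = -1 (F(U, v) = (¼)*(-4) = -1)
Q(M, s) = -4
V(z, j) = -4
-36302 + D(V(0 + 6, 13)) = -36302 - 161 = -36463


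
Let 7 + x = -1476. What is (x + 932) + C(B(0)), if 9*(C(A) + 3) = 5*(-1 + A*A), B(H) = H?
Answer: -4991/9 ≈ -554.56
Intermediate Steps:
x = -1483 (x = -7 - 1476 = -1483)
C(A) = -32/9 + 5*A²/9 (C(A) = -3 + (5*(-1 + A*A))/9 = -3 + (5*(-1 + A²))/9 = -3 + (-5 + 5*A²)/9 = -3 + (-5/9 + 5*A²/9) = -32/9 + 5*A²/9)
(x + 932) + C(B(0)) = (-1483 + 932) + (-32/9 + (5/9)*0²) = -551 + (-32/9 + (5/9)*0) = -551 + (-32/9 + 0) = -551 - 32/9 = -4991/9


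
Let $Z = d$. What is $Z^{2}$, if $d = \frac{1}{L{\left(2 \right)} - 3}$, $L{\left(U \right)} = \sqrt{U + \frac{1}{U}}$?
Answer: $\frac{4}{\left(6 - \sqrt{10}\right)^{2}} \approx 0.49673$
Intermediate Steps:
$d = \frac{1}{-3 + \frac{\sqrt{10}}{2}}$ ($d = \frac{1}{\sqrt{2 + \frac{1}{2}} - 3} = \frac{1}{\sqrt{\frac{5}{2}} - 3} = \frac{1}{\frac{\sqrt{10}}{2} - 3} = \frac{1}{-3 + \frac{\sqrt{10}}{2}} \approx -0.70479$)
$Z = - \frac{6}{13} - \frac{\sqrt{10}}{13} \approx -0.70479$
$Z^{2} = \left(- \frac{6}{13} - \frac{\sqrt{10}}{13}\right)^{2}$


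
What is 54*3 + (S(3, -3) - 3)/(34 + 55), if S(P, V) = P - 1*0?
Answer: 162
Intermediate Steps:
S(P, V) = P (S(P, V) = P + 0 = P)
54*3 + (S(3, -3) - 3)/(34 + 55) = 54*3 + (3 - 3)/(34 + 55) = 162 + 0/89 = 162 + 0*(1/89) = 162 + 0 = 162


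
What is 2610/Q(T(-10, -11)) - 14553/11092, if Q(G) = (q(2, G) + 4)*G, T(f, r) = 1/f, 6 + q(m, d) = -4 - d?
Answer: 49053447/11092 ≈ 4422.4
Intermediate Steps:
q(m, d) = -10 - d (q(m, d) = -6 + (-4 - d) = -10 - d)
Q(G) = G*(-6 - G) (Q(G) = ((-10 - G) + 4)*G = (-6 - G)*G = G*(-6 - G))
2610/Q(T(-10, -11)) - 14553/11092 = 2610/((-1*(6 + 1/(-10))/(-10))) - 14553/11092 = 2610/((-1*(-1/10)*(6 - 1/10))) - 14553*1/11092 = 2610/((-1*(-1/10)*59/10)) - 14553/11092 = 2610/(59/100) - 14553/11092 = 2610*(100/59) - 14553/11092 = 261000/59 - 14553/11092 = 49053447/11092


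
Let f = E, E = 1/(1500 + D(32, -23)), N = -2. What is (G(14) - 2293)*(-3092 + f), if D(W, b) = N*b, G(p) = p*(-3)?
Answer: 11161839385/1546 ≈ 7.2198e+6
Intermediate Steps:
G(p) = -3*p
D(W, b) = -2*b
E = 1/1546 (E = 1/(1500 - 2*(-23)) = 1/(1500 + 46) = 1/1546 ≈ 0.00064683)
f = 1/1546 ≈ 0.00064683
(G(14) - 2293)*(-3092 + f) = (-3*14 - 2293)*(-3092 + 1/1546) = (-42 - 2293)*(-4780231/1546) = -2335*(-4780231/1546) = 11161839385/1546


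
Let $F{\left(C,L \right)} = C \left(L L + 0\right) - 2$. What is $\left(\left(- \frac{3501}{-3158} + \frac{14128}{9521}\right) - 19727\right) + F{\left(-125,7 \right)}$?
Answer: $- \frac{777282490327}{30067318} \approx -25851.0$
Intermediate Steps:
$F{\left(C,L \right)} = -2 + C L^{2}$ ($F{\left(C,L \right)} = C \left(L^{2} + 0\right) - 2 = C L^{2} - 2 = -2 + C L^{2}$)
$\left(\left(- \frac{3501}{-3158} + \frac{14128}{9521}\right) - 19727\right) + F{\left(-125,7 \right)} = \left(\left(- \frac{3501}{-3158} + \frac{14128}{9521}\right) - 19727\right) - \left(2 + 125 \cdot 7^{2}\right) = \left(\left(\left(-3501\right) \left(- \frac{1}{3158}\right) + 14128 \cdot \frac{1}{9521}\right) - 19727\right) - 6127 = \left(\left(\frac{3501}{3158} + \frac{14128}{9521}\right) - 19727\right) - 6127 = \left(\frac{77949245}{30067318} - 19727\right) - 6127 = - \frac{593060032941}{30067318} - 6127 = - \frac{777282490327}{30067318}$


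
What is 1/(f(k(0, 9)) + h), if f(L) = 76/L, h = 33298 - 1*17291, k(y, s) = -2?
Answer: 1/15969 ≈ 6.2621e-5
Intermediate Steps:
h = 16007 (h = 33298 - 17291 = 16007)
1/(f(k(0, 9)) + h) = 1/(76/(-2) + 16007) = 1/(76*(-1/2) + 16007) = 1/(-38 + 16007) = 1/15969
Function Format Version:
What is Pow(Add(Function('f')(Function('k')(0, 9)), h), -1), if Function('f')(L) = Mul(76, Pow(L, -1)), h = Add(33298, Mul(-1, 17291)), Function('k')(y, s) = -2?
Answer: Rational(1, 15969) ≈ 6.2621e-5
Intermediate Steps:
h = 16007 (h = Add(33298, -17291) = 16007)
Pow(Add(Function('f')(Function('k')(0, 9)), h), -1) = Pow(Add(Mul(76, Pow(-2, -1)), 16007), -1) = Pow(Add(Mul(76, Rational(-1, 2)), 16007), -1) = Pow(Add(-38, 16007), -1) = Pow(15969, -1) = Rational(1, 15969)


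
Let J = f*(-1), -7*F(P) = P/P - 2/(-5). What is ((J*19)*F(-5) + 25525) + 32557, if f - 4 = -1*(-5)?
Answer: 290581/5 ≈ 58116.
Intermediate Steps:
F(P) = -1/5 (F(P) = -(P/P - 2/(-5))/7 = -(1 - 2*(-1/5))/7 = -(1 + 2/5)/7 = -1/7*7/5 = -1/5)
f = 9 (f = 4 - 1*(-5) = 4 + 5 = 9)
J = -9 (J = 9*(-1) = -9)
((J*19)*F(-5) + 25525) + 32557 = (-9*19*(-1/5) + 25525) + 32557 = (-171*(-1/5) + 25525) + 32557 = (171/5 + 25525) + 32557 = 127796/5 + 32557 = 290581/5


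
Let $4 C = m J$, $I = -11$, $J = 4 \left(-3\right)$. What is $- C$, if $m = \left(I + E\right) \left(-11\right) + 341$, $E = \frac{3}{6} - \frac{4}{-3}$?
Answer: $\frac{2651}{2} \approx 1325.5$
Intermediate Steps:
$J = -12$
$E = \frac{11}{6}$ ($E = 3 \cdot \frac{1}{6} - - \frac{4}{3} = \frac{1}{2} + \frac{4}{3} = \frac{11}{6} \approx 1.8333$)
$m = \frac{2651}{6}$ ($m = \left(-11 + \frac{11}{6}\right) \left(-11\right) + 341 = \left(- \frac{55}{6}\right) \left(-11\right) + 341 = \frac{605}{6} + 341 = \frac{2651}{6} \approx 441.83$)
$C = - \frac{2651}{2}$ ($C = \frac{\frac{2651}{6} \left(-12\right)}{4} = \frac{1}{4} \left(-5302\right) = - \frac{2651}{2} \approx -1325.5$)
$- C = \left(-1\right) \left(- \frac{2651}{2}\right) = \frac{2651}{2}$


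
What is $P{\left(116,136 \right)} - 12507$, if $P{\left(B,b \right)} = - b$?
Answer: $-12643$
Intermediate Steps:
$P{\left(116,136 \right)} - 12507 = \left(-1\right) 136 - 12507 = -136 + \left(-21678 + 9171\right) = -136 - 12507 = -12643$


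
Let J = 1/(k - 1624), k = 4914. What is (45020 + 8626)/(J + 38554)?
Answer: 58831780/42280887 ≈ 1.3915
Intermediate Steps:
J = 1/3290 (J = 1/(4914 - 1624) = 1/3290 ≈ 0.00030395)
(45020 + 8626)/(J + 38554) = (45020 + 8626)/(1/3290 + 38554) = 53646/(126842661/3290) = 53646*(3290/126842661) = 58831780/42280887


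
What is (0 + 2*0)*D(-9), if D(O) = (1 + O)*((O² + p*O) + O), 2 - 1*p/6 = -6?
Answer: 0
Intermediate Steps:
p = 48 (p = 12 - 6*(-6) = 12 + 36 = 48)
D(O) = (1 + O)*(O² + 49*O) (D(O) = (1 + O)*((O² + 48*O) + O) = (1 + O)*(O² + 49*O))
(0 + 2*0)*D(-9) = (0 + 2*0)*(-9*(49 + (-9)² + 50*(-9))) = (0 + 0)*(-9*(49 + 81 - 450)) = 0*(-9*(-320)) = 0*2880 = 0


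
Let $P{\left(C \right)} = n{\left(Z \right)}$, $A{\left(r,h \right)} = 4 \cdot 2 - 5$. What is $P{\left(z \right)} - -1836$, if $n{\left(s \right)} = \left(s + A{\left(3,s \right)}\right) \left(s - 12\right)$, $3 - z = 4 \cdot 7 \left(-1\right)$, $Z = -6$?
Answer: $1890$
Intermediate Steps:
$A{\left(r,h \right)} = 3$ ($A{\left(r,h \right)} = 8 - 5 = 3$)
$z = 31$ ($z = 3 - 4 \cdot 7 \left(-1\right) = 3 - 28 \left(-1\right) = 3 - -28 = 3 + 28 = 31$)
$n{\left(s \right)} = \left(-12 + s\right) \left(3 + s\right)$ ($n{\left(s \right)} = \left(s + 3\right) \left(s - 12\right) = \left(3 + s\right) \left(-12 + s\right) = \left(-12 + s\right) \left(3 + s\right)$)
$P{\left(C \right)} = 54$ ($P{\left(C \right)} = -36 + \left(-6\right)^{2} - -54 = -36 + 36 + 54 = 54$)
$P{\left(z \right)} - -1836 = 54 - -1836 = 54 + 1836 = 1890$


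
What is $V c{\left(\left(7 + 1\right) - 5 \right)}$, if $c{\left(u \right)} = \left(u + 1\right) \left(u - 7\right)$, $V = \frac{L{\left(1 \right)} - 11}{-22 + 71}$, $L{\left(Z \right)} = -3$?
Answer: $\frac{32}{7} \approx 4.5714$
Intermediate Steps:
$V = - \frac{2}{7}$ ($V = \frac{-3 - 11}{-22 + 71} = - \frac{14}{49} = \left(-14\right) \frac{1}{49} = - \frac{2}{7} \approx -0.28571$)
$c{\left(u \right)} = \left(1 + u\right) \left(-7 + u\right)$
$V c{\left(\left(7 + 1\right) - 5 \right)} = - \frac{2 \left(-7 + \left(\left(7 + 1\right) - 5\right)^{2} - 6 \left(\left(7 + 1\right) - 5\right)\right)}{7} = - \frac{2 \left(-7 + \left(8 - 5\right)^{2} - 6 \left(8 - 5\right)\right)}{7} = - \frac{2 \left(-7 + 3^{2} - 18\right)}{7} = - \frac{2 \left(-7 + 9 - 18\right)}{7} = \left(- \frac{2}{7}\right) \left(-16\right) = \frac{32}{7}$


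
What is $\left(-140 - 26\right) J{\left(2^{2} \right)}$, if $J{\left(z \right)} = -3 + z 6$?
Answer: $-3486$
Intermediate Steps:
$J{\left(z \right)} = -3 + 6 z$
$\left(-140 - 26\right) J{\left(2^{2} \right)} = \left(-140 - 26\right) \left(-3 + 6 \cdot 2^{2}\right) = - 166 \left(-3 + 6 \cdot 4\right) = - 166 \left(-3 + 24\right) = \left(-166\right) 21 = -3486$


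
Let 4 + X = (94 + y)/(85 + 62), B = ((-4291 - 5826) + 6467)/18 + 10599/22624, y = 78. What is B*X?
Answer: 535514317/935361 ≈ 572.52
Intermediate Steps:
B = -41193409/203616 (B = (-10117 + 6467)*(1/18) + 10599*(1/22624) = -3650*1/18 + 10599/22624 = -1825/9 + 10599/22624 = -41193409/203616 ≈ -202.31)
X = -416/147 (X = -4 + (94 + 78)/(85 + 62) = -4 + 172/147 = -416/147 ≈ -2.8299)
B*X = -41193409/203616*(-416/147) = 535514317/935361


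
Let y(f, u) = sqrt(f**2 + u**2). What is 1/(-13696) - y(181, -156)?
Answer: -1/13696 - sqrt(57097) ≈ -238.95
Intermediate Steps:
1/(-13696) - y(181, -156) = 1/(-13696) - sqrt(181**2 + (-156)**2) = -1/13696 - sqrt(32761 + 24336) = -1/13696 - sqrt(57097)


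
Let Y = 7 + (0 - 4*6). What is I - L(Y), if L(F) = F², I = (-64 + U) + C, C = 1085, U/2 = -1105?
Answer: -1478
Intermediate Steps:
U = -2210 (U = 2*(-1105) = -2210)
Y = -17 (Y = 7 + (0 - 24) = 7 - 24 = -17)
I = -1189 (I = (-64 - 2210) + 1085 = -2274 + 1085 = -1189)
I - L(Y) = -1189 - 1*(-17)² = -1189 - 1*289 = -1189 - 289 = -1478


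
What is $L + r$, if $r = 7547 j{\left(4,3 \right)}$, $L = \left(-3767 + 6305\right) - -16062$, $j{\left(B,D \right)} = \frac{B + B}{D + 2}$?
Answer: $\frac{153376}{5} \approx 30675.0$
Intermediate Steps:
$j{\left(B,D \right)} = \frac{2 B}{2 + D}$
$L = 18600$ ($L = 2538 + 16062 = 18600$)
$r = \frac{60376}{5}$ ($r = 7547 \cdot 2 \cdot 4 \frac{1}{2 + 3} = 7547 \cdot 2 \cdot 4 \cdot \frac{1}{5} = 7547 \cdot \frac{8}{5} = \frac{60376}{5} \approx 12075.0$)
$L + r = 18600 + \frac{60376}{5} = \frac{153376}{5}$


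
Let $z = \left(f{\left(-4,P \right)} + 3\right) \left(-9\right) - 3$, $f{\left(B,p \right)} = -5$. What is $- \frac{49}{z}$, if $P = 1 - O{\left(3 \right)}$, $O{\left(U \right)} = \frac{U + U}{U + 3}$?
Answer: $- \frac{49}{15} \approx -3.2667$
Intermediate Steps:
$O{\left(U \right)} = \frac{2 U}{3 + U}$
$P = 0$ ($P = 1 - 2 \cdot 3 \frac{1}{3 + 3} = 1 - 2 \cdot 3 \cdot \frac{1}{6} = 1 - 1 = 0$)
$z = 15$ ($z = \left(-5 + 3\right) \left(-9\right) - 3 = \left(-2\right) \left(-9\right) - 3 = 18 - 3 = 15$)
$- \frac{49}{z} = - \frac{49}{15}$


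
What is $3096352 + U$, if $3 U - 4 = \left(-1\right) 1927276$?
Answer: $2453928$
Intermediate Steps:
$U = -642424$ ($U = \frac{4}{3} + \frac{\left(-1\right) 1927276}{3} = \frac{4}{3} + \frac{1}{3} \left(-1927276\right) = \frac{4}{3} - \frac{1927276}{3} = -642424$)
$3096352 + U = 3096352 - 642424 = 2453928$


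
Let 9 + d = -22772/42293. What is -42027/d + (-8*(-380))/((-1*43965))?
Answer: 15628854208751/3547175337 ≈ 4406.0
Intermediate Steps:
d = -403409/42293 (d = -9 - 22772/42293 = -403409/42293 ≈ -9.5384)
-42027/d + (-8*(-380))/((-1*43965)) = -42027/(-403409/42293) + (-8*(-380))/((-1*43965)) = -42027*(-42293/403409) + 3040/(-43965) = 1777447911/403409 + 3040*(-1/43965) = 1777447911/403409 - 608/8793 = 15628854208751/3547175337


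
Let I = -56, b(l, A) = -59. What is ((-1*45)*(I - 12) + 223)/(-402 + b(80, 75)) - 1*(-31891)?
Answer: 14698468/461 ≈ 31884.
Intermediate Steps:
((-1*45)*(I - 12) + 223)/(-402 + b(80, 75)) - 1*(-31891) = ((-1*45)*(-56 - 12) + 223)/(-402 - 59) - 1*(-31891) = (-45*(-68) + 223)/(-461) + 31891 = (3060 + 223)*(-1/461) + 31891 = 3283*(-1/461) + 31891 = -3283/461 + 31891 = 14698468/461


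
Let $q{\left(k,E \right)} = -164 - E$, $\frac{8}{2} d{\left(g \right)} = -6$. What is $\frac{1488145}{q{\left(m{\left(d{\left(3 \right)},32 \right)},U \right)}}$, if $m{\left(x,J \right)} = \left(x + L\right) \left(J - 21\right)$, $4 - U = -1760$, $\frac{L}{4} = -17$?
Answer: $- \frac{1488145}{1928} \approx -771.86$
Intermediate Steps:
$L = -68$ ($L = 4 \left(-17\right) = -68$)
$U = 1764$ ($U = 4 - -1760 = 4 + 1760 = 1764$)
$d{\left(g \right)} = - \frac{3}{2}$ ($d{\left(g \right)} = \frac{1}{4} \left(-6\right) = - \frac{3}{2}$)
$m{\left(x,J \right)} = \left(-68 + x\right) \left(-21 + J\right)$ ($m{\left(x,J \right)} = \left(x - 68\right) \left(J - 21\right) = \left(-68 + x\right) \left(-21 + J\right)$)
$\frac{1488145}{q{\left(m{\left(d{\left(3 \right)},32 \right)},U \right)}} = \frac{1488145}{-164 - 1764} = \frac{1488145}{-1928} = 1488145 \left(- \frac{1}{1928}\right) = - \frac{1488145}{1928}$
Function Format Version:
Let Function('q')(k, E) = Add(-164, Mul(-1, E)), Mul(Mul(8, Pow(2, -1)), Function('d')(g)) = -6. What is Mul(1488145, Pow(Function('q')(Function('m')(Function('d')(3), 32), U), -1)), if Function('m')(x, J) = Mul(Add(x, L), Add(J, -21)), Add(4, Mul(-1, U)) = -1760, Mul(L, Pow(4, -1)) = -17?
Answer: Rational(-1488145, 1928) ≈ -771.86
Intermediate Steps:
L = -68 (L = Mul(4, -17) = -68)
U = 1764 (U = Add(4, Mul(-1, -1760)) = Add(4, 1760) = 1764)
Function('d')(g) = Rational(-3, 2) (Function('d')(g) = Mul(Rational(1, 4), -6) = Rational(-3, 2))
Function('m')(x, J) = Mul(Add(-68, x), Add(-21, J)) (Function('m')(x, J) = Mul(Add(x, -68), Add(J, -21)) = Mul(Add(-68, x), Add(-21, J)))
Mul(1488145, Pow(Function('q')(Function('m')(Function('d')(3), 32), U), -1)) = Mul(1488145, Pow(Add(-164, Mul(-1, 1764)), -1)) = Mul(1488145, Pow(Add(-164, -1764), -1)) = Mul(1488145, Pow(-1928, -1)) = Mul(1488145, Rational(-1, 1928)) = Rational(-1488145, 1928)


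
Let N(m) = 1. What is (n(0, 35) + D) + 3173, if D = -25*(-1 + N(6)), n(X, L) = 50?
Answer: 3223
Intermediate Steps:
D = 0 (D = -25*(-1 + 1) = -25*0 = 0)
(n(0, 35) + D) + 3173 = (50 + 0) + 3173 = 50 + 3173 = 3223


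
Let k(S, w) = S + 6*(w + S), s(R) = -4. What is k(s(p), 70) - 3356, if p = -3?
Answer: -2964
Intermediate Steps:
k(S, w) = 6*w + 7*S (k(S, w) = S + 6*(S + w) = S + (6*S + 6*w) = 6*w + 7*S)
k(s(p), 70) - 3356 = (6*70 + 7*(-4)) - 3356 = (420 - 28) - 3356 = 392 - 3356 = -2964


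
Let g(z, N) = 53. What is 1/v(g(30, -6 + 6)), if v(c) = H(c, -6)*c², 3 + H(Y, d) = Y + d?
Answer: 1/123596 ≈ 8.0909e-6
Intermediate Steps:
H(Y, d) = -3 + Y + d (H(Y, d) = -3 + (Y + d) = -3 + Y + d)
v(c) = c²*(-9 + c) (v(c) = (-3 + c - 6)*c² = (-9 + c)*c² = c²*(-9 + c))
1/v(g(30, -6 + 6)) = 1/(53²*(-9 + 53)) = 1/(2809*44) = 1/123596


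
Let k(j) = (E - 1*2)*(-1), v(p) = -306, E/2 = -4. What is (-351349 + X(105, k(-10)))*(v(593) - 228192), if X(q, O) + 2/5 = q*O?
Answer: 400213561506/5 ≈ 8.0043e+10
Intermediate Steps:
E = -8 (E = 2*(-4) = -8)
k(j) = 10 (k(j) = (-8 - 1*2)*(-1) = (-8 - 2)*(-1) = -10*(-1) = 10)
X(q, O) = -⅖ + O*q (X(q, O) = -⅖ + q*O = -⅖ + O*q)
(-351349 + X(105, k(-10)))*(v(593) - 228192) = (-351349 + (-⅖ + 10*105))*(-306 - 228192) = (-351349 + (-⅖ + 1050))*(-228498) = (-351349 + 5248/5)*(-228498) = -1751497/5*(-228498) = 400213561506/5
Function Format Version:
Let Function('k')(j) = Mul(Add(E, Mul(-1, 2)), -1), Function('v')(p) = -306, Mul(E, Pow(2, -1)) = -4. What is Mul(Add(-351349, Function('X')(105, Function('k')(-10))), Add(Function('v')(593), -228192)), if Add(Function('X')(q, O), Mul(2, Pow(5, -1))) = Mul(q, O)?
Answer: Rational(400213561506, 5) ≈ 8.0043e+10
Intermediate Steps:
E = -8 (E = Mul(2, -4) = -8)
Function('k')(j) = 10 (Function('k')(j) = Mul(Add(-8, Mul(-1, 2)), -1) = Mul(Add(-8, -2), -1) = Mul(-10, -1) = 10)
Function('X')(q, O) = Add(Rational(-2, 5), Mul(O, q)) (Function('X')(q, O) = Add(Rational(-2, 5), Mul(q, O)) = Add(Rational(-2, 5), Mul(O, q)))
Mul(Add(-351349, Function('X')(105, Function('k')(-10))), Add(Function('v')(593), -228192)) = Mul(Add(-351349, Add(Rational(-2, 5), Mul(10, 105))), Add(-306, -228192)) = Mul(Add(-351349, Add(Rational(-2, 5), 1050)), -228498) = Mul(Add(-351349, Rational(5248, 5)), -228498) = Mul(Rational(-1751497, 5), -228498) = Rational(400213561506, 5)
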